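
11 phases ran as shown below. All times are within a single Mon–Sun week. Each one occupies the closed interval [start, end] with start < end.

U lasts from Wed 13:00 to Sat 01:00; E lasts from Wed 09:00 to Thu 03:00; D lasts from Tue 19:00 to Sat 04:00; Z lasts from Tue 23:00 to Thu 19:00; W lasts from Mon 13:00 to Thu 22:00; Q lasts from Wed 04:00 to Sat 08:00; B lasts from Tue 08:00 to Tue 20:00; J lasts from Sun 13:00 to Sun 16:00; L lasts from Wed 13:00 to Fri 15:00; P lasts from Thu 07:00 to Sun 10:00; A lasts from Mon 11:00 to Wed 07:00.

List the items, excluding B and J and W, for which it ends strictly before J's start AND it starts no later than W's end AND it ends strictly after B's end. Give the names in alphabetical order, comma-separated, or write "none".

Conditions: its end is strictly before J's start (X.end < Sun 13:00) AND its start is no later than W's end (X.start <= Thu 22:00) AND its end is strictly after B's end (X.end > Tue 20:00).
A: end Wed 07:00 < Sun 13:00? ✓; start Mon 11:00 <= Thu 22:00? ✓; end Wed 07:00 > Tue 20:00? ✓ → yes.
D: end Sat 04:00 < Sun 13:00? ✓; start Tue 19:00 <= Thu 22:00? ✓; end Sat 04:00 > Tue 20:00? ✓ → yes.
E: end Thu 03:00 < Sun 13:00? ✓; start Wed 09:00 <= Thu 22:00? ✓; end Thu 03:00 > Tue 20:00? ✓ → yes.
L: end Fri 15:00 < Sun 13:00? ✓; start Wed 13:00 <= Thu 22:00? ✓; end Fri 15:00 > Tue 20:00? ✓ → yes.
P: end Sun 10:00 < Sun 13:00? ✓; start Thu 07:00 <= Thu 22:00? ✓; end Sun 10:00 > Tue 20:00? ✓ → yes.
Q: end Sat 08:00 < Sun 13:00? ✓; start Wed 04:00 <= Thu 22:00? ✓; end Sat 08:00 > Tue 20:00? ✓ → yes.
U: end Sat 01:00 < Sun 13:00? ✓; start Wed 13:00 <= Thu 22:00? ✓; end Sat 01:00 > Tue 20:00? ✓ → yes.
Z: end Thu 19:00 < Sun 13:00? ✓; start Tue 23:00 <= Thu 22:00? ✓; end Thu 19:00 > Tue 20:00? ✓ → yes.
Result: A, D, E, L, P, Q, U, Z.

A, D, E, L, P, Q, U, Z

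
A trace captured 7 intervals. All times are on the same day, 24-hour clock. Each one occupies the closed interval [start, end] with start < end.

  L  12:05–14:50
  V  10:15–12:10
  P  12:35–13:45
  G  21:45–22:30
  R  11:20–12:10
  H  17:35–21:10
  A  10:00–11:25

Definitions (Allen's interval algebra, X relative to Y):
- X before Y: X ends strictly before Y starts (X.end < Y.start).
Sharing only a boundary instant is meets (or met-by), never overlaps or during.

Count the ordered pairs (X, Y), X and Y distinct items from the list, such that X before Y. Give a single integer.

15

Checking all 42 ordered pairs for relation 'before'; matching pairs in alphabetical order:
(A, G): A before G ✓
(A, H): A before H ✓
(A, L): A before L ✓
(A, P): A before P ✓
(H, G): H before G ✓
(L, G): L before G ✓
(L, H): L before H ✓
(P, G): P before G ✓
(P, H): P before H ✓
(R, G): R before G ✓
(R, H): R before H ✓
(R, P): R before P ✓
(V, G): V before G ✓
(V, H): V before H ✓
(V, P): V before P ✓
Count: 15.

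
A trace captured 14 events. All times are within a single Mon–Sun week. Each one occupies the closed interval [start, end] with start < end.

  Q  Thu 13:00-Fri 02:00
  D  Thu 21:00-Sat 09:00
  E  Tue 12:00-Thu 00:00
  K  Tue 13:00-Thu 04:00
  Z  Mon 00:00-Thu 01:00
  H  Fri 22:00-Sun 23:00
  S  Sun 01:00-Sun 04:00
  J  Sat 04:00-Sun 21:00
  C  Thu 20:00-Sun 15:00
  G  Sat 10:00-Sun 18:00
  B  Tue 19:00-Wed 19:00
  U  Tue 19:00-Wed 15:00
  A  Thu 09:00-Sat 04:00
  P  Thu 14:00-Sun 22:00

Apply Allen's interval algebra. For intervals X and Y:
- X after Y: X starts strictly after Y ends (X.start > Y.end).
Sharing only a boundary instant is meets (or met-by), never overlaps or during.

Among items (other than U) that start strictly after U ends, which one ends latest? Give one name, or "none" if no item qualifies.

H

Target U = [Tue 19:00, Wed 15:00].
A [Thu 09:00, Sat 04:00] → after → candidate.
B [Tue 19:00, Wed 19:00] → started-by → excluded.
C [Thu 20:00, Sun 15:00] → after → candidate.
D [Thu 21:00, Sat 09:00] → after → candidate.
E [Tue 12:00, Thu 00:00] → contains → excluded.
G [Sat 10:00, Sun 18:00] → after → candidate.
H [Fri 22:00, Sun 23:00] → after → candidate.
J [Sat 04:00, Sun 21:00] → after → candidate.
K [Tue 13:00, Thu 04:00] → contains → excluded.
P [Thu 14:00, Sun 22:00] → after → candidate.
Q [Thu 13:00, Fri 02:00] → after → candidate.
S [Sun 01:00, Sun 04:00] → after → candidate.
Z [Mon 00:00, Thu 01:00] → contains → excluded.
Among candidates, latest end is Sun 23:00 → H.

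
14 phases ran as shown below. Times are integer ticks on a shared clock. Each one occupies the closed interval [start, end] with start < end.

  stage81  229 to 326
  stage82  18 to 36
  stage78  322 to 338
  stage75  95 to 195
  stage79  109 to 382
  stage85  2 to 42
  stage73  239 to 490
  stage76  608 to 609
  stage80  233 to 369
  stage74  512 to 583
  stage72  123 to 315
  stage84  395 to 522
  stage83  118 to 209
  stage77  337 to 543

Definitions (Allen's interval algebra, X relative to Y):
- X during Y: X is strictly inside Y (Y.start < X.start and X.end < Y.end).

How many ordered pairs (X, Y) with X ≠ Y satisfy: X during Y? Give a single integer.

Checking all 182 ordered pairs for relation 'during'; matching pairs in alphabetical order:
(stage72, stage79): stage72 during stage79 ✓
(stage78, stage73): stage78 during stage73 ✓
(stage78, stage79): stage78 during stage79 ✓
(stage78, stage80): stage78 during stage80 ✓
(stage80, stage79): stage80 during stage79 ✓
(stage81, stage79): stage81 during stage79 ✓
(stage82, stage85): stage82 during stage85 ✓
(stage83, stage79): stage83 during stage79 ✓
(stage84, stage77): stage84 during stage77 ✓
Count: 9.

9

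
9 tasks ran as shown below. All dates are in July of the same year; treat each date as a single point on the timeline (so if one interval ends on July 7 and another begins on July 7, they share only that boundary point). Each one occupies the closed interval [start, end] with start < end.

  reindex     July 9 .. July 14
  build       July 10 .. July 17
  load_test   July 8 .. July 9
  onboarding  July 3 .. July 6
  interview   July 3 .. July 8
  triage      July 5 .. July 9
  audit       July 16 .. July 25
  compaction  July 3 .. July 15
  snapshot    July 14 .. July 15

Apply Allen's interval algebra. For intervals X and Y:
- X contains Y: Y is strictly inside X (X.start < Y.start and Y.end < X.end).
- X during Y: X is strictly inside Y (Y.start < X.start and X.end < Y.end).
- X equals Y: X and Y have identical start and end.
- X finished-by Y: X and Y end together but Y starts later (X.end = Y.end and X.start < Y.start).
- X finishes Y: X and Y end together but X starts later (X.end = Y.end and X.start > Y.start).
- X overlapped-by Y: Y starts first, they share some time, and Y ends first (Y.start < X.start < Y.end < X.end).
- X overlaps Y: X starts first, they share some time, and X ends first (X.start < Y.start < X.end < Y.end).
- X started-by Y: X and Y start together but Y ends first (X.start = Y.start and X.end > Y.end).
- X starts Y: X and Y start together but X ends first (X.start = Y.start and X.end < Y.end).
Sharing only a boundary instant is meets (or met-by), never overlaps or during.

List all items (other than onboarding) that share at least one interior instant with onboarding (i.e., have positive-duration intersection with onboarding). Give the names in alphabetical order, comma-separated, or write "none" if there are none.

compaction, interview, triage

Target onboarding = [July 3, July 6].
audit [July 16, July 25] → after → no.
build [July 10, July 17] → after → no.
compaction [July 3, July 15] → started-by → yes.
interview [July 3, July 8] → started-by → yes.
load_test [July 8, July 9] → after → no.
reindex [July 9, July 14] → after → no.
snapshot [July 14, July 15] → after → no.
triage [July 5, July 9] → overlapped-by → yes.
Result: compaction, interview, triage.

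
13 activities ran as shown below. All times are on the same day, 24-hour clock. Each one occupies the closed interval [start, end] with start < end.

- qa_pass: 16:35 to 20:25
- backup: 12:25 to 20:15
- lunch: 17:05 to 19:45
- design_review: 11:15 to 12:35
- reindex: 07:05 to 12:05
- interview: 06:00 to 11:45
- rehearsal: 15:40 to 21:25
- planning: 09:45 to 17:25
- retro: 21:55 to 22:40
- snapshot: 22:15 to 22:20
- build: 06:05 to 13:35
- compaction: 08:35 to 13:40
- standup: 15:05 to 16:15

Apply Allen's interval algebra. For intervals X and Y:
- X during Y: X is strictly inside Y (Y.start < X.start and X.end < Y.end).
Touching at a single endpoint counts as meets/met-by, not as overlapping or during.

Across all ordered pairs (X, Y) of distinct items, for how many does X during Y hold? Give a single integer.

Checking all 156 ordered pairs for relation 'during'; matching pairs in alphabetical order:
(design_review, build): design_review during build ✓
(design_review, compaction): design_review during compaction ✓
(design_review, planning): design_review during planning ✓
(lunch, backup): lunch during backup ✓
(lunch, qa_pass): lunch during qa_pass ✓
(lunch, rehearsal): lunch during rehearsal ✓
(qa_pass, rehearsal): qa_pass during rehearsal ✓
(reindex, build): reindex during build ✓
(snapshot, retro): snapshot during retro ✓
(standup, backup): standup during backup ✓
(standup, planning): standup during planning ✓
Count: 11.

11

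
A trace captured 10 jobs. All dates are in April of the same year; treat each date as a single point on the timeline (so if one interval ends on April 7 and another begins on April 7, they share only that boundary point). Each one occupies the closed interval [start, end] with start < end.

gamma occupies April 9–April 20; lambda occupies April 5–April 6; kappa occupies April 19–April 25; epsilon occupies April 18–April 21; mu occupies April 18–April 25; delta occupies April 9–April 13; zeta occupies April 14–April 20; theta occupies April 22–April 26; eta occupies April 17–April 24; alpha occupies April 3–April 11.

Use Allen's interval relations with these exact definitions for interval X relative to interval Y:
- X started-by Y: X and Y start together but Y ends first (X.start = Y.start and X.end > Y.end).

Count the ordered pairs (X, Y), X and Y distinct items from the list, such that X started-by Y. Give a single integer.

Checking all 90 ordered pairs for relation 'started-by'; matching pairs in alphabetical order:
(gamma, delta): gamma started-by delta ✓
(mu, epsilon): mu started-by epsilon ✓
Count: 2.

2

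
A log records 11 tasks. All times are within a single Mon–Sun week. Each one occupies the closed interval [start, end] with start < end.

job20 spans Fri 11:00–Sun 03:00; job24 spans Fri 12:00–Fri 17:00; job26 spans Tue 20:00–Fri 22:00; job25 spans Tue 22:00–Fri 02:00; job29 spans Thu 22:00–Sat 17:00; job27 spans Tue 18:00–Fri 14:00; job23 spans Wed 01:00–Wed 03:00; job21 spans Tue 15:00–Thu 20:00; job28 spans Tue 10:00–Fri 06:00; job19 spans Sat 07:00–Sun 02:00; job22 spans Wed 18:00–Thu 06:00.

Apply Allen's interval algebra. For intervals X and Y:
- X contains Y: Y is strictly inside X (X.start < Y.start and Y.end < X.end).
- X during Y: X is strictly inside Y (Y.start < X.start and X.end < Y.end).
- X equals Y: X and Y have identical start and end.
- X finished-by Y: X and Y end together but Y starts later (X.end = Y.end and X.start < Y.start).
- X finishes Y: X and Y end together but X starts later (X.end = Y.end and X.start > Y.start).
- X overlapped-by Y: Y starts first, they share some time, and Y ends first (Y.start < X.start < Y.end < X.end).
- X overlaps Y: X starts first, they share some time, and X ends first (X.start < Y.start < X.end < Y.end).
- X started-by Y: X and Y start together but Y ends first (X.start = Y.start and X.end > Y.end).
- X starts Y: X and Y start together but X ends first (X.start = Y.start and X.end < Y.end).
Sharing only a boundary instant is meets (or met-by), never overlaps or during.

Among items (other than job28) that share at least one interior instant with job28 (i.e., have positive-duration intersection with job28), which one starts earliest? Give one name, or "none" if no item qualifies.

job21

Target job28 = [Tue 10:00, Fri 06:00].
job19 [Sat 07:00, Sun 02:00] → after → excluded.
job20 [Fri 11:00, Sun 03:00] → after → excluded.
job21 [Tue 15:00, Thu 20:00] → during → candidate.
job22 [Wed 18:00, Thu 06:00] → during → candidate.
job23 [Wed 01:00, Wed 03:00] → during → candidate.
job24 [Fri 12:00, Fri 17:00] → after → excluded.
job25 [Tue 22:00, Fri 02:00] → during → candidate.
job26 [Tue 20:00, Fri 22:00] → overlapped-by → candidate.
job27 [Tue 18:00, Fri 14:00] → overlapped-by → candidate.
job29 [Thu 22:00, Sat 17:00] → overlapped-by → candidate.
Among candidates, earliest start is Tue 15:00 → job21.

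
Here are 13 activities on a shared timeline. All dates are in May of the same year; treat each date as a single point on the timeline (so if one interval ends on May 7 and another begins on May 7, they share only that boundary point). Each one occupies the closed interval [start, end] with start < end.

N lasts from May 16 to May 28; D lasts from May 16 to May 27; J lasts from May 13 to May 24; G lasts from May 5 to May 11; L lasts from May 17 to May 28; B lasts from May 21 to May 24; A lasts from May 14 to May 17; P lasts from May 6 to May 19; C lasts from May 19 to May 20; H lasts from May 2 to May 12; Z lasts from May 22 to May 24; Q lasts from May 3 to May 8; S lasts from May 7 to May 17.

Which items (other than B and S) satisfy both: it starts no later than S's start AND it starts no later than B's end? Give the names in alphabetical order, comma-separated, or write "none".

Conditions: its start is no later than S's start (X.start <= May 7) AND its start is no later than B's end (X.start <= May 24).
A: start May 14 <= May 7? ✗; start May 14 <= May 24? ✓ → no.
C: start May 19 <= May 7? ✗; start May 19 <= May 24? ✓ → no.
D: start May 16 <= May 7? ✗; start May 16 <= May 24? ✓ → no.
G: start May 5 <= May 7? ✓; start May 5 <= May 24? ✓ → yes.
H: start May 2 <= May 7? ✓; start May 2 <= May 24? ✓ → yes.
J: start May 13 <= May 7? ✗; start May 13 <= May 24? ✓ → no.
L: start May 17 <= May 7? ✗; start May 17 <= May 24? ✓ → no.
N: start May 16 <= May 7? ✗; start May 16 <= May 24? ✓ → no.
P: start May 6 <= May 7? ✓; start May 6 <= May 24? ✓ → yes.
Q: start May 3 <= May 7? ✓; start May 3 <= May 24? ✓ → yes.
Z: start May 22 <= May 7? ✗; start May 22 <= May 24? ✓ → no.
Result: G, H, P, Q.

G, H, P, Q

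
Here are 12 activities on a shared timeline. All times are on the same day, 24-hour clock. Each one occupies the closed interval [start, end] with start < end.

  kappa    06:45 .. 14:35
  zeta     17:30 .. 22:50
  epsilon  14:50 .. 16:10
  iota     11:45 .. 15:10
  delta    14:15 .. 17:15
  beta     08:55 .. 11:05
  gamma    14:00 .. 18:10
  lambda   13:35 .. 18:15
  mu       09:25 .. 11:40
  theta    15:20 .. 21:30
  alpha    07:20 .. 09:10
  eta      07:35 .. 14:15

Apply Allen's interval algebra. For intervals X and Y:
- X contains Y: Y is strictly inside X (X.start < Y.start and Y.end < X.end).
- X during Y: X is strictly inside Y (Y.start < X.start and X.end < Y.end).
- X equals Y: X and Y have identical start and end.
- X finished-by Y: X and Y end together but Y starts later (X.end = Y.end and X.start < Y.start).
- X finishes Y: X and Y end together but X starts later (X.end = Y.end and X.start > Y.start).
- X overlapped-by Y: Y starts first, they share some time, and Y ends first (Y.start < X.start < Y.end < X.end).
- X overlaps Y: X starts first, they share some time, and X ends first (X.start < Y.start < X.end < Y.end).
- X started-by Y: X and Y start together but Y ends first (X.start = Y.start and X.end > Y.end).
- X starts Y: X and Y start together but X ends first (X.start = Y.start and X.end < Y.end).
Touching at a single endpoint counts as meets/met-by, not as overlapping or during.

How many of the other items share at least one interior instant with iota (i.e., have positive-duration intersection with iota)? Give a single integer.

Target iota = [11:45, 15:10].
alpha [07:20, 09:10] → before → no.
beta [08:55, 11:05] → before → no.
delta [14:15, 17:15] → overlapped-by → counts.
epsilon [14:50, 16:10] → overlapped-by → counts.
eta [07:35, 14:15] → overlaps → counts.
gamma [14:00, 18:10] → overlapped-by → counts.
kappa [06:45, 14:35] → overlaps → counts.
lambda [13:35, 18:15] → overlapped-by → counts.
mu [09:25, 11:40] → before → no.
theta [15:20, 21:30] → after → no.
zeta [17:30, 22:50] → after → no.
Total: 6.

6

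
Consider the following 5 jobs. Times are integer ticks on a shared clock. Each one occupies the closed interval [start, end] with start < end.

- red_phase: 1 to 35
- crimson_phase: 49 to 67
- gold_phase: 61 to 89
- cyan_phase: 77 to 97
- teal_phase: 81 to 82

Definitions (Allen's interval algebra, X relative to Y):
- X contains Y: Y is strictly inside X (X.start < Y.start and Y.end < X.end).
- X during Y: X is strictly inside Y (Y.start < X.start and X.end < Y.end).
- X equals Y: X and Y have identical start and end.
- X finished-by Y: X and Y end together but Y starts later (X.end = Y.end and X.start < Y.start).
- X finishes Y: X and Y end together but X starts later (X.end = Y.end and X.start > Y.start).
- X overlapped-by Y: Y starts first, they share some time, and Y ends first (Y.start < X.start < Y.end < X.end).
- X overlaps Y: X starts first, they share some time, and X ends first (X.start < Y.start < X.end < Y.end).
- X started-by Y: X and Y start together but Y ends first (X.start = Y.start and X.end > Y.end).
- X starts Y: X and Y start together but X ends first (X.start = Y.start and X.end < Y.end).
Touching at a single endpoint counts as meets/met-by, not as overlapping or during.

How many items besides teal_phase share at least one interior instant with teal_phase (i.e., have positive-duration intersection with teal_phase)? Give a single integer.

Target teal_phase = [81, 82].
crimson_phase [49, 67] → before → no.
cyan_phase [77, 97] → contains → counts.
gold_phase [61, 89] → contains → counts.
red_phase [1, 35] → before → no.
Total: 2.

2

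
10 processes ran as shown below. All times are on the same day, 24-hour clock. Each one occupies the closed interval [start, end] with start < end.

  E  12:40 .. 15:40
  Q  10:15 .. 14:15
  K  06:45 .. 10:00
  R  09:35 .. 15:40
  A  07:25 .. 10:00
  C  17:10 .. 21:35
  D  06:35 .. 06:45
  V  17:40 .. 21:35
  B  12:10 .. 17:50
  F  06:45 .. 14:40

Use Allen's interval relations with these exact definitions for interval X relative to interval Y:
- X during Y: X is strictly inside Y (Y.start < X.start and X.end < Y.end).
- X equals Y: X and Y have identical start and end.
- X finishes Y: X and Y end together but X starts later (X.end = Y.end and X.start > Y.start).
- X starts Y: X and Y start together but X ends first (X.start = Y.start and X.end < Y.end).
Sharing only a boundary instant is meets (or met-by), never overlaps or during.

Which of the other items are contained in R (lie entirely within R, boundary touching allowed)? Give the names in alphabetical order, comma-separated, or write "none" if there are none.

E, Q

Target R = [09:35, 15:40].
A [07:25, 10:00] → overlaps → no.
B [12:10, 17:50] → overlapped-by → no.
C [17:10, 21:35] → after → no.
D [06:35, 06:45] → before → no.
E [12:40, 15:40] → finishes → yes.
F [06:45, 14:40] → overlaps → no.
K [06:45, 10:00] → overlaps → no.
Q [10:15, 14:15] → during → yes.
V [17:40, 21:35] → after → no.
Result: E, Q.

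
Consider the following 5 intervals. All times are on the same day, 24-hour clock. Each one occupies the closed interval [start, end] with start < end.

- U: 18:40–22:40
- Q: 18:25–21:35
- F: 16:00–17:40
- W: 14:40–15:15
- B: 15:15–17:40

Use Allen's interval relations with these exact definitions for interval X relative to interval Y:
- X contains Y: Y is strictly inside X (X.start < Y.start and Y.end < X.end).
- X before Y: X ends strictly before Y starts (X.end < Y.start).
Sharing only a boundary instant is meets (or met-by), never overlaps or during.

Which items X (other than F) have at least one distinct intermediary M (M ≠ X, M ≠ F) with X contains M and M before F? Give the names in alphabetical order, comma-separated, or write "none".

none

Target F = [16:00, 17:40].
Intermediaries M with M before F: W.
Via W — items with X contains W: none.
Union: none.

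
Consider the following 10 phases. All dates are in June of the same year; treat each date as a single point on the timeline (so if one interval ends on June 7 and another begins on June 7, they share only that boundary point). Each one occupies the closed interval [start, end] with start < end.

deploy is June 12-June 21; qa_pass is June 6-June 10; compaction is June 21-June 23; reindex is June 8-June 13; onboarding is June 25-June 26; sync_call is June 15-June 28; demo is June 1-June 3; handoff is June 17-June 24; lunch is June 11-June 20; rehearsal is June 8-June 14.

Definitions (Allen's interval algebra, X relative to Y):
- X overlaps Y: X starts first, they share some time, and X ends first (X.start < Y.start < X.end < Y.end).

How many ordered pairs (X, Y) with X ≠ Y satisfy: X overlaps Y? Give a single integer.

Checking all 90 ordered pairs for relation 'overlaps'; matching pairs in alphabetical order:
(deploy, handoff): deploy overlaps handoff ✓
(deploy, sync_call): deploy overlaps sync_call ✓
(lunch, deploy): lunch overlaps deploy ✓
(lunch, handoff): lunch overlaps handoff ✓
(lunch, sync_call): lunch overlaps sync_call ✓
(qa_pass, rehearsal): qa_pass overlaps rehearsal ✓
(qa_pass, reindex): qa_pass overlaps reindex ✓
(rehearsal, deploy): rehearsal overlaps deploy ✓
(rehearsal, lunch): rehearsal overlaps lunch ✓
(reindex, deploy): reindex overlaps deploy ✓
(reindex, lunch): reindex overlaps lunch ✓
Count: 11.

11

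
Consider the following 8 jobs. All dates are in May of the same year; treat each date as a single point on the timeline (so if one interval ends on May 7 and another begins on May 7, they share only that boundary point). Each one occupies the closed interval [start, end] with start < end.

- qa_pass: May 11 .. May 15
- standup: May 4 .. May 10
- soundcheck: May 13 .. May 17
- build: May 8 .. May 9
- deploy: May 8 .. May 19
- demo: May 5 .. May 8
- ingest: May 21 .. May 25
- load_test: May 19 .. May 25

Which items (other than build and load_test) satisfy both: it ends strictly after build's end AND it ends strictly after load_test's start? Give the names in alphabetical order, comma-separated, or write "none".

Conditions: its end is strictly after build's end (X.end > May 9) AND its end is strictly after load_test's start (X.end > May 19).
demo: end May 8 > May 9? ✗; end May 8 > May 19? ✗ → no.
deploy: end May 19 > May 9? ✓; end May 19 > May 19? ✗ → no.
ingest: end May 25 > May 9? ✓; end May 25 > May 19? ✓ → yes.
qa_pass: end May 15 > May 9? ✓; end May 15 > May 19? ✗ → no.
soundcheck: end May 17 > May 9? ✓; end May 17 > May 19? ✗ → no.
standup: end May 10 > May 9? ✓; end May 10 > May 19? ✗ → no.
Result: ingest.

ingest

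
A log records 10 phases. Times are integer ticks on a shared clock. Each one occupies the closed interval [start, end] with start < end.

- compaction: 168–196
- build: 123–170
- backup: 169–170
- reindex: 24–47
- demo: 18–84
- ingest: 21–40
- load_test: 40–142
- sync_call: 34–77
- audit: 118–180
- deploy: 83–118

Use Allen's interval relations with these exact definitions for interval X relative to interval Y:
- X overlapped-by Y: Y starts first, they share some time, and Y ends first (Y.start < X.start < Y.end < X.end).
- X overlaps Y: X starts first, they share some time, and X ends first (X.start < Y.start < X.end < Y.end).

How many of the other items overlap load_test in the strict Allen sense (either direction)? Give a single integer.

Target load_test = [40, 142].
audit [118, 180] → overlapped-by → counts.
backup [169, 170] → after → no.
build [123, 170] → overlapped-by → counts.
compaction [168, 196] → after → no.
demo [18, 84] → overlaps → counts.
deploy [83, 118] → during → no.
ingest [21, 40] → meets → no.
reindex [24, 47] → overlaps → counts.
sync_call [34, 77] → overlaps → counts.
Total: 5.

5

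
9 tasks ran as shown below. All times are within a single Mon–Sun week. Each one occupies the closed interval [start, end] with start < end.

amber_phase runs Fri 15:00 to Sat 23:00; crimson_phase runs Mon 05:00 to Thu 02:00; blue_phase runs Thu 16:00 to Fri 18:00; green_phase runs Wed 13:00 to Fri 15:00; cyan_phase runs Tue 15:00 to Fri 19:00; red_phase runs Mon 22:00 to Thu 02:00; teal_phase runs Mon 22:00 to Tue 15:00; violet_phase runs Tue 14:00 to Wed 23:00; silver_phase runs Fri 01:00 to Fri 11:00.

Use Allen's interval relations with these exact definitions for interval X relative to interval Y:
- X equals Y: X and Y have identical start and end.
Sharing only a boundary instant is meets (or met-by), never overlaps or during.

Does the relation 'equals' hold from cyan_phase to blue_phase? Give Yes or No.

cyan_phase = [Tue 15:00, Fri 19:00], blue_phase = [Thu 16:00, Fri 18:00].
Actual relation of cyan_phase to blue_phase: contains.
Asked whether 'equals' holds → No.

No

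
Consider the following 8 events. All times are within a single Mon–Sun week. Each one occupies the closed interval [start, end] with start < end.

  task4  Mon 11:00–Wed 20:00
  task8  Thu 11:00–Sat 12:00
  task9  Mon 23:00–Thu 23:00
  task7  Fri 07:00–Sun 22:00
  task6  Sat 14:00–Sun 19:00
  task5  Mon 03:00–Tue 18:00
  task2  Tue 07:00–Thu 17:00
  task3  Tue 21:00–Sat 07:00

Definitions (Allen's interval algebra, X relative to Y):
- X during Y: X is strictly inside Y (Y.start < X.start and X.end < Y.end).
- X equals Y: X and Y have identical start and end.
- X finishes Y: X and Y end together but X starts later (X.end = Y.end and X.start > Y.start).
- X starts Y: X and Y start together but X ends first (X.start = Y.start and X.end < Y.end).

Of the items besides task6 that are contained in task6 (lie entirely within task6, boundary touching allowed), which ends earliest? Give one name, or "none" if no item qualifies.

none

Target task6 = [Sat 14:00, Sun 19:00].
task2 [Tue 07:00, Thu 17:00] → before → excluded.
task3 [Tue 21:00, Sat 07:00] → before → excluded.
task4 [Mon 11:00, Wed 20:00] → before → excluded.
task5 [Mon 03:00, Tue 18:00] → before → excluded.
task7 [Fri 07:00, Sun 22:00] → contains → excluded.
task8 [Thu 11:00, Sat 12:00] → before → excluded.
task9 [Mon 23:00, Thu 23:00] → before → excluded.
No candidates → none.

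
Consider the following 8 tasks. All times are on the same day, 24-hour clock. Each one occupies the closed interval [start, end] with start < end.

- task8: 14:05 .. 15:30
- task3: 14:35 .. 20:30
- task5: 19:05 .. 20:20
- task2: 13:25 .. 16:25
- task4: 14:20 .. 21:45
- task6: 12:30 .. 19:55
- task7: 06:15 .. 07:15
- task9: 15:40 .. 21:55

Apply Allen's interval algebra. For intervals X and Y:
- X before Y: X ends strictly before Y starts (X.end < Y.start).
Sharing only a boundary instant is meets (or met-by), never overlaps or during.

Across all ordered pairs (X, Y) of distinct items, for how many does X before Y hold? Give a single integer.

10

Checking all 56 ordered pairs for relation 'before'; matching pairs in alphabetical order:
(task2, task5): task2 before task5 ✓
(task7, task2): task7 before task2 ✓
(task7, task3): task7 before task3 ✓
(task7, task4): task7 before task4 ✓
(task7, task5): task7 before task5 ✓
(task7, task6): task7 before task6 ✓
(task7, task8): task7 before task8 ✓
(task7, task9): task7 before task9 ✓
(task8, task5): task8 before task5 ✓
(task8, task9): task8 before task9 ✓
Count: 10.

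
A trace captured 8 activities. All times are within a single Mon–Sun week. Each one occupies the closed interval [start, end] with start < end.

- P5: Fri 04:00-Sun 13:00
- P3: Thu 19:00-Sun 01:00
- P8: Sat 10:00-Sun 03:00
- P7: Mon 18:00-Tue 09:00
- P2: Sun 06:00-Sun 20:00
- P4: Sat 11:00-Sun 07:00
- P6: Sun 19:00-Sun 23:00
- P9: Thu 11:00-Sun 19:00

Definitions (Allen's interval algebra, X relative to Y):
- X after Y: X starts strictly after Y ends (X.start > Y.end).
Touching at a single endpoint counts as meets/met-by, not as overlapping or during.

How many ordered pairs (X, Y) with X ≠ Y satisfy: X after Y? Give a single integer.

Checking all 56 ordered pairs for relation 'after'; matching pairs in alphabetical order:
(P2, P3): P2 after P3 ✓
(P2, P7): P2 after P7 ✓
(P2, P8): P2 after P8 ✓
(P3, P7): P3 after P7 ✓
(P4, P7): P4 after P7 ✓
(P5, P7): P5 after P7 ✓
(P6, P3): P6 after P3 ✓
(P6, P4): P6 after P4 ✓
(P6, P5): P6 after P5 ✓
(P6, P7): P6 after P7 ✓
(P6, P8): P6 after P8 ✓
(P8, P7): P8 after P7 ✓
(P9, P7): P9 after P7 ✓
Count: 13.

13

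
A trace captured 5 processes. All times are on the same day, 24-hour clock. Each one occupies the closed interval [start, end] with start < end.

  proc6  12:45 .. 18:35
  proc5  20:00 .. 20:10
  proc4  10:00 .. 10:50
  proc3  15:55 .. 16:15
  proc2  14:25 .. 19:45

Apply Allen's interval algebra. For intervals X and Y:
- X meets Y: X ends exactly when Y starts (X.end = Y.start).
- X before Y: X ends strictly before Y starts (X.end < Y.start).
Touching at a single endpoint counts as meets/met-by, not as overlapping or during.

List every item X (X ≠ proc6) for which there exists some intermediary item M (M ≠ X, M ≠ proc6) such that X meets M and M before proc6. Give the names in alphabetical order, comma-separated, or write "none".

Target proc6 = [12:45, 18:35].
Intermediaries M with M before proc6: proc4.
Via proc4 — items with X meets proc4: none.
Union: none.

none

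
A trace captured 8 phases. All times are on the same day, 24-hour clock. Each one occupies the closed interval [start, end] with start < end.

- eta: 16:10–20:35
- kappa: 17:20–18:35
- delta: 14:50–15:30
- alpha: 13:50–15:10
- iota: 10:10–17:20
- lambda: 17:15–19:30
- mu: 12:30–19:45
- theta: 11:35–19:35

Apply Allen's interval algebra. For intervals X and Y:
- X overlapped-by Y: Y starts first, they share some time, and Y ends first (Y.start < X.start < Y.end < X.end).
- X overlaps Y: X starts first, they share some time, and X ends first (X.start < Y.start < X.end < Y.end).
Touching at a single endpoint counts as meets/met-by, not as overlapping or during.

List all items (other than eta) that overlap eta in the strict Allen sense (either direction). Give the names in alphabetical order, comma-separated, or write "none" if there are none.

iota, mu, theta

Target eta = [16:10, 20:35].
alpha [13:50, 15:10] → before → no.
delta [14:50, 15:30] → before → no.
iota [10:10, 17:20] → overlaps → yes.
kappa [17:20, 18:35] → during → no.
lambda [17:15, 19:30] → during → no.
mu [12:30, 19:45] → overlaps → yes.
theta [11:35, 19:35] → overlaps → yes.
Result: iota, mu, theta.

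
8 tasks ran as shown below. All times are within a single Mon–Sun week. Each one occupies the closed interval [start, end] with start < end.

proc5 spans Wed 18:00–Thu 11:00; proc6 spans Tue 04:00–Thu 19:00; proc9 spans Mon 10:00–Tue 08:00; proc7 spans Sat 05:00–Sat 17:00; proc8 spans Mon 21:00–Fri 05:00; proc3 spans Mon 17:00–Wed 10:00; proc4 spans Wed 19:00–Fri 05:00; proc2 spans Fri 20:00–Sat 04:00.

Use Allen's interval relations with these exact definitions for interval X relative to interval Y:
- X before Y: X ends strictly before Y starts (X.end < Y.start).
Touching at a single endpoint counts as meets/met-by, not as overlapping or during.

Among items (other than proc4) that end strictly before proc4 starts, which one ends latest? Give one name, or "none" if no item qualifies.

proc3

Target proc4 = [Wed 19:00, Fri 05:00].
proc2 [Fri 20:00, Sat 04:00] → after → excluded.
proc3 [Mon 17:00, Wed 10:00] → before → candidate.
proc5 [Wed 18:00, Thu 11:00] → overlaps → excluded.
proc6 [Tue 04:00, Thu 19:00] → overlaps → excluded.
proc7 [Sat 05:00, Sat 17:00] → after → excluded.
proc8 [Mon 21:00, Fri 05:00] → finished-by → excluded.
proc9 [Mon 10:00, Tue 08:00] → before → candidate.
Among candidates, latest end is Wed 10:00 → proc3.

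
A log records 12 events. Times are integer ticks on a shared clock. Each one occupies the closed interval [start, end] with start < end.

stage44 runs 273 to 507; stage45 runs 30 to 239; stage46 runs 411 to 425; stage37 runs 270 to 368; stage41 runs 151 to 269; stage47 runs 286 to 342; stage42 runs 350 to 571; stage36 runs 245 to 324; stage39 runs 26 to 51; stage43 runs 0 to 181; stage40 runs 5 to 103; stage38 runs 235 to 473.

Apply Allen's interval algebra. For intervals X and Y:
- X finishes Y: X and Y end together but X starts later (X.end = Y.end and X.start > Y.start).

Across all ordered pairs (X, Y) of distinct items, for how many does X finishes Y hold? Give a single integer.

Checking all 132 ordered pairs for relation 'finishes'; matching pairs in alphabetical order:
No pair satisfies it.
Count: 0.

0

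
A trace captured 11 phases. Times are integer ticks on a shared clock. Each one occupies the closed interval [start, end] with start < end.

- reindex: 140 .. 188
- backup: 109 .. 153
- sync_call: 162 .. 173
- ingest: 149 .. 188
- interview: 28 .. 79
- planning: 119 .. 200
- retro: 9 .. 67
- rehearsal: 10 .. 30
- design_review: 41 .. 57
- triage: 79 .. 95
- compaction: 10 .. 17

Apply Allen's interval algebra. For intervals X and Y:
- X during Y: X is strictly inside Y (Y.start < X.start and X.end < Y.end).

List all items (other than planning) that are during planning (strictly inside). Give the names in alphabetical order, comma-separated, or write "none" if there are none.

Target planning = [119, 200].
backup [109, 153] → overlaps → no.
compaction [10, 17] → before → no.
design_review [41, 57] → before → no.
ingest [149, 188] → during → yes.
interview [28, 79] → before → no.
rehearsal [10, 30] → before → no.
reindex [140, 188] → during → yes.
retro [9, 67] → before → no.
sync_call [162, 173] → during → yes.
triage [79, 95] → before → no.
Result: ingest, reindex, sync_call.

ingest, reindex, sync_call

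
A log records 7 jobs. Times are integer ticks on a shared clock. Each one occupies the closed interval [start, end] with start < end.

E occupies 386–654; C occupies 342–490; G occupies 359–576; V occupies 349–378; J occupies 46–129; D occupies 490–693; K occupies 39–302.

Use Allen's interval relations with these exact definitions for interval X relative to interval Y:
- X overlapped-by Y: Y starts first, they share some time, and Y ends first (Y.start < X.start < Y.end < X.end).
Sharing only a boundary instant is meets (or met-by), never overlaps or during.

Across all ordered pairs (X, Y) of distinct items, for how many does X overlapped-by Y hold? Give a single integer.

Checking all 42 ordered pairs for relation 'overlapped-by'; matching pairs in alphabetical order:
(D, E): D overlapped-by E ✓
(D, G): D overlapped-by G ✓
(E, C): E overlapped-by C ✓
(E, G): E overlapped-by G ✓
(G, C): G overlapped-by C ✓
(G, V): G overlapped-by V ✓
Count: 6.

6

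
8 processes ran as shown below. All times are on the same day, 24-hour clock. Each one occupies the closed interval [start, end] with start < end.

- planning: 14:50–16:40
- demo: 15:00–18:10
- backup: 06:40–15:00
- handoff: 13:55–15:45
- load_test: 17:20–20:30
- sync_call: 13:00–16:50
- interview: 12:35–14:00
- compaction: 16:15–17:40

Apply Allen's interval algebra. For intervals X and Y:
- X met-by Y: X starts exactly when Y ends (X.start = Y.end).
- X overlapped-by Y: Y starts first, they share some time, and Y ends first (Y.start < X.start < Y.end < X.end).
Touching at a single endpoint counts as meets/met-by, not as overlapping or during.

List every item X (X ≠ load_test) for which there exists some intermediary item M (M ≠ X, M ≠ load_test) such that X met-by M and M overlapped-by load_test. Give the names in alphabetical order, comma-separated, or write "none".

Target load_test = [17:20, 20:30].
Intermediaries M with M overlapped-by load_test: none.
Union: none.

none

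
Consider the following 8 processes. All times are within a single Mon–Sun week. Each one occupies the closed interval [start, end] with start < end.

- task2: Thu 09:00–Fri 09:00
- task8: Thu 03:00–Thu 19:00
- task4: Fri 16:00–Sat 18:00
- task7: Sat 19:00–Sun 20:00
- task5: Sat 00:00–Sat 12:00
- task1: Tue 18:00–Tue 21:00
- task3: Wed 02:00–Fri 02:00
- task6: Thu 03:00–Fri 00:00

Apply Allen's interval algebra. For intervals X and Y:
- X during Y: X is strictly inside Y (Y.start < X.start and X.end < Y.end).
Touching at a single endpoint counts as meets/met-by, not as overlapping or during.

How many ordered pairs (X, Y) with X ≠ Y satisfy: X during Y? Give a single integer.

Checking all 56 ordered pairs for relation 'during'; matching pairs in alphabetical order:
(task5, task4): task5 during task4 ✓
(task6, task3): task6 during task3 ✓
(task8, task3): task8 during task3 ✓
Count: 3.

3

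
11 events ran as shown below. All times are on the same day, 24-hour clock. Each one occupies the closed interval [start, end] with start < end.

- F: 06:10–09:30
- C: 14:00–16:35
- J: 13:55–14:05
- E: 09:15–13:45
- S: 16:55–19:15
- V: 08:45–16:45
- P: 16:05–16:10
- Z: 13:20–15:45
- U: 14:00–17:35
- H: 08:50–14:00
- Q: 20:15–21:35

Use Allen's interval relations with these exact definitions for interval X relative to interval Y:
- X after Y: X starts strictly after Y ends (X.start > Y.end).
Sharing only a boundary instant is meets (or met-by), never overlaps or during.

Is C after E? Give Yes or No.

Yes

C = [14:00, 16:35], E = [09:15, 13:45].
Actual relation of C to E: after.
Asked whether 'after' holds → Yes.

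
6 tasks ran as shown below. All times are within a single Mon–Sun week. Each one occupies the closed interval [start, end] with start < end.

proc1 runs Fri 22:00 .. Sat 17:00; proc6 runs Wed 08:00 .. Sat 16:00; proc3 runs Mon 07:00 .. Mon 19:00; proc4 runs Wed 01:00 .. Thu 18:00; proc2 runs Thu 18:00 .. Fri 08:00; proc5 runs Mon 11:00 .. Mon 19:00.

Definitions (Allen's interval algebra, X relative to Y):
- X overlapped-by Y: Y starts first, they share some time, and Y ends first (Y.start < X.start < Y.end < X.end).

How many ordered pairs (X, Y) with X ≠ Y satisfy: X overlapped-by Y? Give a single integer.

Checking all 30 ordered pairs for relation 'overlapped-by'; matching pairs in alphabetical order:
(proc1, proc6): proc1 overlapped-by proc6 ✓
(proc6, proc4): proc6 overlapped-by proc4 ✓
Count: 2.

2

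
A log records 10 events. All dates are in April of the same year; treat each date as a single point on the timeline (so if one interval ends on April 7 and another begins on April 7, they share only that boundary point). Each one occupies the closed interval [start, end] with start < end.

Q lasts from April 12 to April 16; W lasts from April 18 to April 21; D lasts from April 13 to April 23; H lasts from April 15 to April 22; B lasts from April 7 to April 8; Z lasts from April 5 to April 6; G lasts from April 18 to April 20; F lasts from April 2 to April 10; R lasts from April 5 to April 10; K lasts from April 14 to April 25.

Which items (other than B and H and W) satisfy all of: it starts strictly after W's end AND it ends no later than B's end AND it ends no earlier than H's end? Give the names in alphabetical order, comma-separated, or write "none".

Conditions: its start is strictly after W's end (X.start > April 21) AND its end is no later than B's end (X.end <= April 8) AND its end is no earlier than H's end (X.end >= April 22).
D: start April 13 > April 21? ✗; end April 23 <= April 8? ✗; end April 23 >= April 22? ✓ → no.
F: start April 2 > April 21? ✗; end April 10 <= April 8? ✗; end April 10 >= April 22? ✗ → no.
G: start April 18 > April 21? ✗; end April 20 <= April 8? ✗; end April 20 >= April 22? ✗ → no.
K: start April 14 > April 21? ✗; end April 25 <= April 8? ✗; end April 25 >= April 22? ✓ → no.
Q: start April 12 > April 21? ✗; end April 16 <= April 8? ✗; end April 16 >= April 22? ✗ → no.
R: start April 5 > April 21? ✗; end April 10 <= April 8? ✗; end April 10 >= April 22? ✗ → no.
Z: start April 5 > April 21? ✗; end April 6 <= April 8? ✓; end April 6 >= April 22? ✗ → no.
Result: none.

none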